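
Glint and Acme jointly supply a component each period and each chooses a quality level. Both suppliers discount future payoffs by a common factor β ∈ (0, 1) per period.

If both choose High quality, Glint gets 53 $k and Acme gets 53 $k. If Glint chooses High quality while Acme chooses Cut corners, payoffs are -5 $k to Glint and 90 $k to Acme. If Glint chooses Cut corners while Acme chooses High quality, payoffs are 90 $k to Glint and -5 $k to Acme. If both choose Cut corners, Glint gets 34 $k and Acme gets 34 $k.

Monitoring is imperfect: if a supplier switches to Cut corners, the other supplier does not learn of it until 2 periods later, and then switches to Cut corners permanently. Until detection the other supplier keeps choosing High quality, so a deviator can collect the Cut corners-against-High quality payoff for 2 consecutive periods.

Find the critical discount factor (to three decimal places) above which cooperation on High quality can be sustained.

0.813

Deviating for the 2 undetected periods gains 90−53 = 37 per period over cooperation, then loses 53−34 = 19 per period forever once punishment starts.
Gain: 37(1 + β + … + β^1); loss: 19·β^2/(1−β).
No profitable deviation ⇔ 37(1−β^2) ≤ 19·β^2, i.e. β^2 ≥ 37/(37+19) = 37/56.
Hence β ≥ (37/56)^(1/2) ≈ 0.813.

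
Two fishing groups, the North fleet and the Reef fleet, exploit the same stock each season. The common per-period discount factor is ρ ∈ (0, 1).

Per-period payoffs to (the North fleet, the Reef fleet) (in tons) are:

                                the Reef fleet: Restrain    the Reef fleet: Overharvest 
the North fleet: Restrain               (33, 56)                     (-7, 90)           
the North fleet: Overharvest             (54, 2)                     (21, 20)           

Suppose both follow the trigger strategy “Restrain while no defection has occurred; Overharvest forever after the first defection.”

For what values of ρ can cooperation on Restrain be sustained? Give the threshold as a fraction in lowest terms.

7/11

For the North fleet: deviation gain 54−33 = 21, per-period punishment loss 33−21 = 12. IC gives ρ ≥ 21/33 = 7/11.
For the Reef fleet: gain 34, loss 36 per period, so ρ ≥ 34/70 = 17/35.
The tighter constraint is the North fleet's, so cooperation needs ρ ≥ 7/11.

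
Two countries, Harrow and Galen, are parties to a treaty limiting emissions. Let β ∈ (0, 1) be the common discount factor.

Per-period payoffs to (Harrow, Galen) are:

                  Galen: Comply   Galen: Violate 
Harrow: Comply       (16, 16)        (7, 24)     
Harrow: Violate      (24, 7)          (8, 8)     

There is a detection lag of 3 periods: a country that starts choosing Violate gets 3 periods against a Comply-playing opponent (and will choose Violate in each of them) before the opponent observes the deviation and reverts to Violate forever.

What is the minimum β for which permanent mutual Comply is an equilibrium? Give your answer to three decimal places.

A deviator earns 24 for 3 periods, then 8 forever; cooperating earns 16 forever. Multiplying the IC by (1−β):
16 ≥ 24(1−β^3) + 8β^3, so 16·β^3 ≥ 8 and β^3 ≥ 1/2.
β ≥ (1/2)^(1/3) ≈ 0.794.

0.794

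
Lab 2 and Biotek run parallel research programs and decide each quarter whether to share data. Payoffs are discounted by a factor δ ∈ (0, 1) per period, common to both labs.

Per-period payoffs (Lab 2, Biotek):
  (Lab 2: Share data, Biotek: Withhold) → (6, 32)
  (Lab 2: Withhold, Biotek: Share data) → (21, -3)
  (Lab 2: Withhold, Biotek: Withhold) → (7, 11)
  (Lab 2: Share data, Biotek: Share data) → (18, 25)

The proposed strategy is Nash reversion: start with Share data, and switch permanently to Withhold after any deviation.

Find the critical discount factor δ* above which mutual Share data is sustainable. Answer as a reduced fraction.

Lab 2: cooperation gives 18 each period; deviation gives 21 once then 7 forever.
  18/(1−δ) ≥ 21 + 7δ/(1−δ) ⇒ δ ≥ 3/14.
Biotek: cooperation gives 25 each period; deviation gives 32 once then 11 forever.
  δ ≥ 7/21 = 1/3.
Both must hold, so the binding constraint is Biotek's: δ ≥ 1/3.

1/3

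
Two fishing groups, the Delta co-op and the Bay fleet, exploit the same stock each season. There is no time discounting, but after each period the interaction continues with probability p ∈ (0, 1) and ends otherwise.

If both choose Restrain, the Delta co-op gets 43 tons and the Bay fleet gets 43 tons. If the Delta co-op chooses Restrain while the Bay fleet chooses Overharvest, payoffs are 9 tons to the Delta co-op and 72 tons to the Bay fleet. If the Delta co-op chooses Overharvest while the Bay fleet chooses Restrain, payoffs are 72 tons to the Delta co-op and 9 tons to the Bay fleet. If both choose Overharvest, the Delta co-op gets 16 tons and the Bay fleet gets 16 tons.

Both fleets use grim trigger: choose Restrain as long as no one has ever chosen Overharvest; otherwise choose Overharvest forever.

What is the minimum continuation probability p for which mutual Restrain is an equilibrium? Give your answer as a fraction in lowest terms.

29/56

With no time discounting, the continuation probability p plays the role of the discount factor.
Grim-trigger IC: 43/(1−p) ≥ 72 + 16p/(1−p) ⇒ p ≥ (72−43)/(72−16) = 29/56.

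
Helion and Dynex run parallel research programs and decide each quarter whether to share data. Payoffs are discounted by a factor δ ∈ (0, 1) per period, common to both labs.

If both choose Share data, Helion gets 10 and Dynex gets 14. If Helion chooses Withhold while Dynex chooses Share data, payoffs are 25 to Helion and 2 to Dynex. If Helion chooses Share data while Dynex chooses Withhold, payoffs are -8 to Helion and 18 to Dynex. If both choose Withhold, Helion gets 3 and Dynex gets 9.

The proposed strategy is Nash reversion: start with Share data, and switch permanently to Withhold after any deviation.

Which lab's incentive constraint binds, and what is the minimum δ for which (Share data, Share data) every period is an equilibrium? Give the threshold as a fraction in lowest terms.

Helion; δ ≥ 15/22

Helion's threshold: (25−10)/(25−3) = 15/22.
Dynex's threshold: (18−14)/(18−9) = 4/9.
15/22 > 4/9, so Helion binds and δ* = 15/22.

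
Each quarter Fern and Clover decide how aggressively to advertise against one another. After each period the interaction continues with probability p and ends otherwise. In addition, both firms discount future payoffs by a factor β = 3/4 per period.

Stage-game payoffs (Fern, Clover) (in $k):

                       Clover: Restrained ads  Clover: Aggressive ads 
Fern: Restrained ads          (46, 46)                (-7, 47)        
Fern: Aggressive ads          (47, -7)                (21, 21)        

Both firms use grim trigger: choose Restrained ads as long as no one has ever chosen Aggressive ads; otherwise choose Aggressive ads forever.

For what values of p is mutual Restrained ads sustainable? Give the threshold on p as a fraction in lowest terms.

2/39

With continuation probability p and discount β, the effective per-period discount factor is βp.
Grim-trigger IC: βp ≥ (47−46)/(47−21) = 1/26.
So p ≥ (1/26)/(3/4) = 2/39.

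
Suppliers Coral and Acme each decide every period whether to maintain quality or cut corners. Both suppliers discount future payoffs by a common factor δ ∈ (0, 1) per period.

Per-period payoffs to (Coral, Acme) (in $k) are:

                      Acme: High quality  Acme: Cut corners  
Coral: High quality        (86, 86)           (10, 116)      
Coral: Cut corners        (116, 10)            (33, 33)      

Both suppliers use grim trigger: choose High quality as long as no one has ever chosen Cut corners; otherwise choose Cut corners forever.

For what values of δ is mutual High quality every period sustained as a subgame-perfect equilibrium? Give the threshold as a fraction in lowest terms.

Under grim trigger the critical discount factor is (T−C)/(T−P) with T = 116, C = 86, P = 33.
δ* = (116−86)/(116−33) = 30/83.

30/83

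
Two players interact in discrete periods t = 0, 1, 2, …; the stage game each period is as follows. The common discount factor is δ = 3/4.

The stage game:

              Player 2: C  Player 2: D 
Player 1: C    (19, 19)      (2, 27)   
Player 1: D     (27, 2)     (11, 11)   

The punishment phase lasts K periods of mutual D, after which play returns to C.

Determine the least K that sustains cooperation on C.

Need Σ_{k=1}^{K} δ^k ≥ (27−19)/(19−11) = 1.0000 at δ = 3/4.
At K = 1 the sum is 0.7500 < 1.0000; at K = 2 it is 1.3125 ≥ 1.0000.
So the minimum punishment length is K = 2.

2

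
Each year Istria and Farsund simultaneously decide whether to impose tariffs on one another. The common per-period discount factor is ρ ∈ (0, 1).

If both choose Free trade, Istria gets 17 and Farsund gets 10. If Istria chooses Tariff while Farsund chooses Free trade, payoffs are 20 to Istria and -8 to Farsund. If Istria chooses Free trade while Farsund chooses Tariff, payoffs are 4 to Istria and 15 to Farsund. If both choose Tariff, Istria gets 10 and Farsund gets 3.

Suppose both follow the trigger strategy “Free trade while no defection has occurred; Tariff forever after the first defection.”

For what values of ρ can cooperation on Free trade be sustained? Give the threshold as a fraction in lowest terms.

5/12

Istria: cooperation gives 17 each period; deviation gives 20 once then 10 forever.
  17/(1−ρ) ≥ 20 + 10ρ/(1−ρ) ⇒ ρ ≥ 3/10.
Farsund: cooperation gives 10 each period; deviation gives 15 once then 3 forever.
  ρ ≥ 5/12.
Both must hold, so the binding constraint is Farsund's: ρ ≥ 5/12.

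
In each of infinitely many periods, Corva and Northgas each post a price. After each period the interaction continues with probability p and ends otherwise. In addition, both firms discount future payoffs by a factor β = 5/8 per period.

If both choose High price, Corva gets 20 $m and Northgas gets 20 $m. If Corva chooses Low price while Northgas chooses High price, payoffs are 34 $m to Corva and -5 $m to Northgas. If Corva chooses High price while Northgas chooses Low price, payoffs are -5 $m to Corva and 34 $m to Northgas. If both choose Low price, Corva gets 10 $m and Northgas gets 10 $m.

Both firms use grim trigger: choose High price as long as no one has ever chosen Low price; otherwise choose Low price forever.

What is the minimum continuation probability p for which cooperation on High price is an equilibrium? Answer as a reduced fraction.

14/15

With continuation probability p and discount β, the effective per-period discount factor is βp.
Grim-trigger IC: βp ≥ (34−20)/(34−10) = 7/12.
So p ≥ (7/12)/(5/8) = 14/15.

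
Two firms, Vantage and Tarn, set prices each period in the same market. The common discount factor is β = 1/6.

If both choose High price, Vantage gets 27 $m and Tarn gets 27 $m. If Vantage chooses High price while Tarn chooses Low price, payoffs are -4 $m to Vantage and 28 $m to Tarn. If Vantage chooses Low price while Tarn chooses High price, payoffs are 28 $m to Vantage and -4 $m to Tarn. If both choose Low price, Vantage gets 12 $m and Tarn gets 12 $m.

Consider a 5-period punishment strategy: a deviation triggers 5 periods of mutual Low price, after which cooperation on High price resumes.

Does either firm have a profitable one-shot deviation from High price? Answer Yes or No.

No

Comparing payoff streams over the 6 periods until play realigns: cooperate → 27(1+β+…+β^5); deviate → 28 + 12(β+…+β^5).
Cooperation is sustained iff (27−12)(β+…+β^5) ≥ 28−27.
β+…+β^5 = 1/6·(1−(1/6)^5)/(1−1/6) = 0.2000, and (28−27)/(27−12) = 0.0667.
0.2000 ≥ 0.0667, so cooperation is sustainable.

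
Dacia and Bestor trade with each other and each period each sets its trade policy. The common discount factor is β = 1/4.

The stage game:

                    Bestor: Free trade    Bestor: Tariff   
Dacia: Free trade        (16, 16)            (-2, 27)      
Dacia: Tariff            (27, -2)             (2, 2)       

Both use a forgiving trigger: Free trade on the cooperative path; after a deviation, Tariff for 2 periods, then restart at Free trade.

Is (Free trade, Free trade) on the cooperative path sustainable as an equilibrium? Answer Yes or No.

No

A one-shot deviation gives 27 now, then 2 for 2 periods, then back to 16.
Gain from deviating: (27−16) today; loss: (16−2) in each of the next 2 periods.
No-deviation condition: (16−2)(β+…+β^2) ≥ 27−16, i.e. β+…+β^2 ≥ 11/14.
At β = 1/4: β+…+β^2 = 0.3125 < 0.7857.
So cooperation is not sustainable.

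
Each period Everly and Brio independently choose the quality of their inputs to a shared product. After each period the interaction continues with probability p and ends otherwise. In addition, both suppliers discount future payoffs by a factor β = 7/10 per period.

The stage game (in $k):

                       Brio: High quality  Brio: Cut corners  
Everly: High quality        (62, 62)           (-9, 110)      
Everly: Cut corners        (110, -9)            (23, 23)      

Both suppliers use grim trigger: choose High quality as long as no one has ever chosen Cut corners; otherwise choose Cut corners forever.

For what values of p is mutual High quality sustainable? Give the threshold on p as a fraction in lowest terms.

160/203

Expected continuation weight on next period's payoff is β·p = 7/10·p, which plays the role of the discount factor.
Cooperation requires 7/10·p ≥ (110−62)/(110−23) = 16/29, hence p ≥ 160/203.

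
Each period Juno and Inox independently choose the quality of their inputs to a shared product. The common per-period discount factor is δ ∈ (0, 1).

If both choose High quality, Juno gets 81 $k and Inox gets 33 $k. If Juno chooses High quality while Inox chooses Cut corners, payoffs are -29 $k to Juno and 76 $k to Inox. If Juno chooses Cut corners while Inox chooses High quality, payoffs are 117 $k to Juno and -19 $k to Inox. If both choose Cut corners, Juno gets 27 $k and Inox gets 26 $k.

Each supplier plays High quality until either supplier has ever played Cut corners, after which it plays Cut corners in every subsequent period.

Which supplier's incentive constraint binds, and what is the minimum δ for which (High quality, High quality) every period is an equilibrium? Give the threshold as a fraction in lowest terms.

Juno: cooperation gives 81 each period; deviation gives 117 once then 27 forever.
  81/(1−δ) ≥ 117 + 27δ/(1−δ) ⇒ δ ≥ 36/90 = 2/5.
Inox: cooperation gives 33 each period; deviation gives 76 once then 26 forever.
  δ ≥ 43/50.
Both must hold, so the binding constraint is Inox's: δ ≥ 43/50.

Inox; δ ≥ 43/50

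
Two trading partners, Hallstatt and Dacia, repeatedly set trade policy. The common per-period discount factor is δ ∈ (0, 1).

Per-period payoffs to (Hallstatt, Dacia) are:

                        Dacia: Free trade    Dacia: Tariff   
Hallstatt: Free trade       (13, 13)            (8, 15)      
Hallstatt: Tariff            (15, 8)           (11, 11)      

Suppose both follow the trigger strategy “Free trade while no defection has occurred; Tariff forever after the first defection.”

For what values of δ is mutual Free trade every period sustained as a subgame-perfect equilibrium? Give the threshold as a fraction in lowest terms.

Under grim trigger the critical discount factor is (T−C)/(T−P) with T = 15, C = 13, P = 11.
δ* = (15−13)/(15−11) = 2/4 = 1/2.

1/2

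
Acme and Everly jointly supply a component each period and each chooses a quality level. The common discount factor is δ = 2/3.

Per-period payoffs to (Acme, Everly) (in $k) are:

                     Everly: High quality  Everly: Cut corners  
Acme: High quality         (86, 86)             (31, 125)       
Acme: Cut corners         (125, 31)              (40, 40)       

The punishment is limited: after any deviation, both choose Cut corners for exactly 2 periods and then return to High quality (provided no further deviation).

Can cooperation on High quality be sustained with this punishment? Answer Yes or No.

Yes

IC: δ+…+δ^2 ≥ (125−86)/(86−40) = 39/46.
At δ = 2/3: partial sum = 1.1111 ≥ 0.8478. Cooperation sustainable.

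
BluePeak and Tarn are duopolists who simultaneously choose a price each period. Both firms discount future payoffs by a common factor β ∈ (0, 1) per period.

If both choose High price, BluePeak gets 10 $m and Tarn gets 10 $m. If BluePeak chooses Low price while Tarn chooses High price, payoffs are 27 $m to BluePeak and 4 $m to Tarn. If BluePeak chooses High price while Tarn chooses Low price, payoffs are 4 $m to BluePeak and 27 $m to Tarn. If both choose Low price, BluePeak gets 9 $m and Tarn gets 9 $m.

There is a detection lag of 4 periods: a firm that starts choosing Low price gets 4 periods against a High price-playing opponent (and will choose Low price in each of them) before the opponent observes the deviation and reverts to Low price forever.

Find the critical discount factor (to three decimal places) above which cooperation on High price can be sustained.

0.986

A deviator earns 27 for 4 periods, then 9 forever; cooperating earns 10 forever. Multiplying the IC by (1−β):
10 ≥ 27(1−β^4) + 9β^4, so 18·β^4 ≥ 17 and β^4 ≥ 17/18.
β ≥ (17/18)^(1/4) ≈ 0.986.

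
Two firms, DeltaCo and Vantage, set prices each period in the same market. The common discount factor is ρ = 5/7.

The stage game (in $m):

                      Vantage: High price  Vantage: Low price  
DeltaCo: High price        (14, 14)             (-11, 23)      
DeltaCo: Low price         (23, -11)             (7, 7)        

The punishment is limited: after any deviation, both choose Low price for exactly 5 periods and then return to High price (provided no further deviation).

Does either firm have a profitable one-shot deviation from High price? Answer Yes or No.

No

A one-shot deviation gives 23 now, then 7 for 5 periods, then back to 14.
Gain from deviating: (23−14) today; loss: (14−7) in each of the next 5 periods.
No-deviation condition: (14−7)(ρ+…+ρ^5) ≥ 23−14, i.e. ρ+…+ρ^5 ≥ 9/7.
At ρ = 5/7: ρ+…+ρ^5 = 2.0352 ≥ 1.2857.
So cooperation is sustainable.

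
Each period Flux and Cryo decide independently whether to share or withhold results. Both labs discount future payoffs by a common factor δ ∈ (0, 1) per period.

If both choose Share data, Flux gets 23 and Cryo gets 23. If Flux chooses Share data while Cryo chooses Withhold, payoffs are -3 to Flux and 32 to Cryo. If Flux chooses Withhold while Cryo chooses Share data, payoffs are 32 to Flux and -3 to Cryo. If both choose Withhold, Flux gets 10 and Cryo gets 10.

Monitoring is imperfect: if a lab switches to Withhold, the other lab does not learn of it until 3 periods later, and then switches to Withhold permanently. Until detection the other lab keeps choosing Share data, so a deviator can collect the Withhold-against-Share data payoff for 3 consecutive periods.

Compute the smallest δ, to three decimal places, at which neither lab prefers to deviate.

0.742

A deviator earns 32 for 3 periods, then 10 forever; cooperating earns 23 forever. Multiplying the IC by (1−δ):
23 ≥ 32(1−δ^3) + 10δ^3, so 22·δ^3 ≥ 9 and δ^3 ≥ 9/22.
δ ≥ (9/22)^(1/3) ≈ 0.742.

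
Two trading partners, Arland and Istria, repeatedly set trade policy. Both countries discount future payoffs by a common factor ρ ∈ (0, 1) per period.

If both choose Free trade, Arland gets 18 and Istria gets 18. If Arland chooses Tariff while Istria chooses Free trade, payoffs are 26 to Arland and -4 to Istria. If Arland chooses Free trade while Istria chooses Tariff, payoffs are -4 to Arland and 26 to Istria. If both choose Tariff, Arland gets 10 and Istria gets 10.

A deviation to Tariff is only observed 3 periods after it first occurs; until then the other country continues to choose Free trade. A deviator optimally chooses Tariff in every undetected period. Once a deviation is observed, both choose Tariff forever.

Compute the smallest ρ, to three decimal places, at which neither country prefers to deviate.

A deviator earns 26 for 3 periods, then 10 forever; cooperating earns 18 forever. Multiplying the IC by (1−ρ):
18 ≥ 26(1−ρ^3) + 10ρ^3, so 16·ρ^3 ≥ 8 and ρ^3 ≥ 1/2.
ρ ≥ (1/2)^(1/3) ≈ 0.794.

0.794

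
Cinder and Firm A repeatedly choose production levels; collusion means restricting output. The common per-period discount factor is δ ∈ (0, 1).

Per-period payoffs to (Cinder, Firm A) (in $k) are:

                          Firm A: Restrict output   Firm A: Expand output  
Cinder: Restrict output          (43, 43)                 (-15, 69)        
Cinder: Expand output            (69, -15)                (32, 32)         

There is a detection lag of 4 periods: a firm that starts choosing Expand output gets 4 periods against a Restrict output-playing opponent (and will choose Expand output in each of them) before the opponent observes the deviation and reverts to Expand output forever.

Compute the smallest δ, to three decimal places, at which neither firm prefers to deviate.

0.916

The best deviation is to choose Expand output for all 4 undetected periods, earning 69 each, then 32 forever once detected.
Deviation value: 69(1−δ^4)/(1−δ) + 32δ^4/(1−δ); cooperation value: 43/(1−δ).
IC: 43 ≥ 69(1−δ^4) + 32δ^4 = 69 − 37δ^4.
So δ^4 ≥ 26/37, giving δ ≥ (26/37)^(1/4) ≈ 0.916.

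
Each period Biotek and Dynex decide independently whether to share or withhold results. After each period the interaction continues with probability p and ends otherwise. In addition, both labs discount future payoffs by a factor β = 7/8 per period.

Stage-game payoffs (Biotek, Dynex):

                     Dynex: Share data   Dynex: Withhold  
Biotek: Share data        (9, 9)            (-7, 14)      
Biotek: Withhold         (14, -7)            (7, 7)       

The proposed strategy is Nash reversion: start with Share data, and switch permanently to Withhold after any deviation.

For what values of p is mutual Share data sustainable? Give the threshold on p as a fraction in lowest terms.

With continuation probability p and discount β, the effective per-period discount factor is βp.
Grim-trigger IC: βp ≥ (14−9)/(14−7) = 5/7.
So p ≥ (5/7)/(7/8) = 40/49.

40/49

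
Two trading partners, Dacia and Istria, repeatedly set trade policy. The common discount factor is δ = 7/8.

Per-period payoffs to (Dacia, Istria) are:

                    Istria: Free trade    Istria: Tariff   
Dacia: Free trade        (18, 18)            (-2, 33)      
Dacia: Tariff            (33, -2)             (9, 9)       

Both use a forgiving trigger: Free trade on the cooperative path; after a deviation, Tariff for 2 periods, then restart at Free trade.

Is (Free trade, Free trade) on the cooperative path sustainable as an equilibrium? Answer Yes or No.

No

Comparing payoff streams over the 3 periods until play realigns: cooperate → 18(1+δ+…+δ^2); deviate → 33 + 9(δ+…+δ^2).
Cooperation is sustained iff (18−9)(δ+…+δ^2) ≥ 33−18.
δ+…+δ^2 = 7/8·(1−(7/8)^2)/(1−7/8) = 1.6406, and (33−18)/(18−9) = 1.6667.
1.6406 < 1.6667, so cooperation is not sustainable.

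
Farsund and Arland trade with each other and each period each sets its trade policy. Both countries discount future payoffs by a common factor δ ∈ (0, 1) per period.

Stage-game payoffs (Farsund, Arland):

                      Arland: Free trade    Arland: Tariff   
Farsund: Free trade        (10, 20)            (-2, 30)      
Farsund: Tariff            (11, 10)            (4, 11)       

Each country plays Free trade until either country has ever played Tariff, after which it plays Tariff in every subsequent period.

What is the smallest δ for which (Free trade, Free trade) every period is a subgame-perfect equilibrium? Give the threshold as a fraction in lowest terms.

10/19

For Farsund: deviation gain 11−10 = 1, per-period punishment loss 10−4 = 6. IC gives δ ≥ 1/7.
For Arland: gain 10, loss 9 per period, so δ ≥ 10/19.
The tighter constraint is Arland's, so cooperation needs δ ≥ 10/19.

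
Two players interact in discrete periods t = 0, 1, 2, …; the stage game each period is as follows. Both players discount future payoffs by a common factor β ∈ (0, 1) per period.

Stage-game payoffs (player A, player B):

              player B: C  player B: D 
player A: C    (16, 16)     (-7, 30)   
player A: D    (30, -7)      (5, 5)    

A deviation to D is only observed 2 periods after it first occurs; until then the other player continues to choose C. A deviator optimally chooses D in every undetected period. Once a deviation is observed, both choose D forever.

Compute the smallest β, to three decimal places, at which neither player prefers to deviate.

0.748

Deviating for the 2 undetected periods gains 30−16 = 14 per period over cooperation, then loses 16−5 = 11 per period forever once punishment starts.
Gain: 14(1 + β + … + β^1); loss: 11·β^2/(1−β).
No profitable deviation ⇔ 14(1−β^2) ≤ 11·β^2, i.e. β^2 ≥ 14/(14+11) = 14/25.
Hence β ≥ (14/25)^(1/2) ≈ 0.748.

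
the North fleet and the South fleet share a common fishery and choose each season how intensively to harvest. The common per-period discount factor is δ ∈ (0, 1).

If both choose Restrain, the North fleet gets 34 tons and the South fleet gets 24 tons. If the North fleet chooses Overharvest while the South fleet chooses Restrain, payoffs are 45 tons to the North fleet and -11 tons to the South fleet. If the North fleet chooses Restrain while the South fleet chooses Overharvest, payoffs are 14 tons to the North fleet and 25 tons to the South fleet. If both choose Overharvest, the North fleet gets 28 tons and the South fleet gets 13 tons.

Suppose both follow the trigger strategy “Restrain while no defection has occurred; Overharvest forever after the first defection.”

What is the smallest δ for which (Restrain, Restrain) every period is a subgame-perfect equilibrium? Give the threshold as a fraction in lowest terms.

11/17

the North fleet: cooperation gives 34 each period; deviation gives 45 once then 28 forever.
  34/(1−δ) ≥ 45 + 28δ/(1−δ) ⇒ δ ≥ 11/17.
the South fleet: cooperation gives 24 each period; deviation gives 25 once then 13 forever.
  δ ≥ 1/12.
Both must hold, so the binding constraint is the North fleet's: δ ≥ 11/17.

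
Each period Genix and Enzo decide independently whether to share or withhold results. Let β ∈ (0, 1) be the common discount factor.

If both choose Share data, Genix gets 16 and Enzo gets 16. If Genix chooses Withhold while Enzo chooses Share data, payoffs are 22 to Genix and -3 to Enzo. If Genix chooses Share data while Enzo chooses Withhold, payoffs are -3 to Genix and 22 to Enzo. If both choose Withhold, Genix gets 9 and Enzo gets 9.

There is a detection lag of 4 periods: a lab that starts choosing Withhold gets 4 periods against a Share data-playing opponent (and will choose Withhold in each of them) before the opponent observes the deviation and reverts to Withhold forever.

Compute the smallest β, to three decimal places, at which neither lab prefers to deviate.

0.824

A deviator earns 22 for 4 periods, then 9 forever; cooperating earns 16 forever. Multiplying the IC by (1−β):
16 ≥ 22(1−β^4) + 9β^4, so 13·β^4 ≥ 6 and β^4 ≥ 6/13.
β ≥ (6/13)^(1/4) ≈ 0.824.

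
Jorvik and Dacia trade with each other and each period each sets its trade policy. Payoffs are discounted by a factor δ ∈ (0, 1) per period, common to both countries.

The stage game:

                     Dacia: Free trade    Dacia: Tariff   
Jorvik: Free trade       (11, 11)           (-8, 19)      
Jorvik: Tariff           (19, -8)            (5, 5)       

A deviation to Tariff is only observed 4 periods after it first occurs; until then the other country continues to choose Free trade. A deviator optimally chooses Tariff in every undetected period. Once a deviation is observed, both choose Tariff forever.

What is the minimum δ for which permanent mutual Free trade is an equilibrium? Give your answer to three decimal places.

0.869

The best deviation is to choose Tariff for all 4 undetected periods, earning 19 each, then 5 forever once detected.
Deviation value: 19(1−δ^4)/(1−δ) + 5δ^4/(1−δ); cooperation value: 11/(1−δ).
IC: 11 ≥ 19(1−δ^4) + 5δ^4 = 19 − 14δ^4.
So δ^4 ≥ 8/14 = 4/7, giving δ ≥ (4/7)^(1/4) ≈ 0.869.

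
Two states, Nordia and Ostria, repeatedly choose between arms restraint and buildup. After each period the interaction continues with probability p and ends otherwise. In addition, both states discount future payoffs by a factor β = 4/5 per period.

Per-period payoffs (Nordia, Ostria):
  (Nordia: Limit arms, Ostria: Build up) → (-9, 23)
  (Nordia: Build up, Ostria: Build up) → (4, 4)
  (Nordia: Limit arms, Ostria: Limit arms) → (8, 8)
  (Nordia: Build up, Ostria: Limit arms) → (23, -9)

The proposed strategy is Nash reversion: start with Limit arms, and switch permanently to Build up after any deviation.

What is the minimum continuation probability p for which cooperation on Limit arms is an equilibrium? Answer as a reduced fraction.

With continuation probability p and discount β, the effective per-period discount factor is βp.
Grim-trigger IC: βp ≥ (23−8)/(23−4) = 15/19.
So p ≥ (15/19)/(4/5) = 75/76.

75/76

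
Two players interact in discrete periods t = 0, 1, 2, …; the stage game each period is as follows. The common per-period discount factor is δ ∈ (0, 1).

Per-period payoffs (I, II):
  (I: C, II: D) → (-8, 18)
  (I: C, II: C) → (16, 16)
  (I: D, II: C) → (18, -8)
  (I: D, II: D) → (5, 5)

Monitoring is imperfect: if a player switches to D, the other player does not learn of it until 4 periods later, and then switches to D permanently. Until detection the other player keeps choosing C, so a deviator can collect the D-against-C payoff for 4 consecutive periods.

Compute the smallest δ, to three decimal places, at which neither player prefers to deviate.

0.626

Deviating for the 4 undetected periods gains 18−16 = 2 per period over cooperation, then loses 16−5 = 11 per period forever once punishment starts.
Gain: 2(1 + δ + … + δ^3); loss: 11·δ^4/(1−δ).
No profitable deviation ⇔ 2(1−δ^4) ≤ 11·δ^4, i.e. δ^4 ≥ 2/(2+11) = 2/13.
Hence δ ≥ (2/13)^(1/4) ≈ 0.626.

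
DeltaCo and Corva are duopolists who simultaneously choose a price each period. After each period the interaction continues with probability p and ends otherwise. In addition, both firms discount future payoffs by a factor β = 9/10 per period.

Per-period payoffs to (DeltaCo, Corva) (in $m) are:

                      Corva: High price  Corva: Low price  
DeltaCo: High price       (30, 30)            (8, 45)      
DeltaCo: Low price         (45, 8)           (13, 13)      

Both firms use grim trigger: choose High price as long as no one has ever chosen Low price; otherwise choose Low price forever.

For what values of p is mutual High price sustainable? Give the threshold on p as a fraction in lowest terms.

25/48

Expected continuation weight on next period's payoff is β·p = 9/10·p, which plays the role of the discount factor.
Cooperation requires 9/10·p ≥ (45−30)/(45−13) = 15/32, hence p ≥ 25/48.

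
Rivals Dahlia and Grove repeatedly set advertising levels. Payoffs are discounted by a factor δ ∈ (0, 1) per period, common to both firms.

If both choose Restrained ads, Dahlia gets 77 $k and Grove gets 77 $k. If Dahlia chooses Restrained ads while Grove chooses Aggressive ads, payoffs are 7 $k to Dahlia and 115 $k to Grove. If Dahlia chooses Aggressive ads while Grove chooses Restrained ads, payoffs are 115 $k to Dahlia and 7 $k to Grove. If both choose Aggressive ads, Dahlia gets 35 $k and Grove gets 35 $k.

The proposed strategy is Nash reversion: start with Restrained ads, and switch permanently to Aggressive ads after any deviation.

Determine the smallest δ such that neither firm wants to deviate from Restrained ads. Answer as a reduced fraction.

19/40

77/(1−δ) ≥ 115 + 35δ/(1−δ)
77 ≥ 115 − 80δ
δ ≥ 38/80 = 19/40.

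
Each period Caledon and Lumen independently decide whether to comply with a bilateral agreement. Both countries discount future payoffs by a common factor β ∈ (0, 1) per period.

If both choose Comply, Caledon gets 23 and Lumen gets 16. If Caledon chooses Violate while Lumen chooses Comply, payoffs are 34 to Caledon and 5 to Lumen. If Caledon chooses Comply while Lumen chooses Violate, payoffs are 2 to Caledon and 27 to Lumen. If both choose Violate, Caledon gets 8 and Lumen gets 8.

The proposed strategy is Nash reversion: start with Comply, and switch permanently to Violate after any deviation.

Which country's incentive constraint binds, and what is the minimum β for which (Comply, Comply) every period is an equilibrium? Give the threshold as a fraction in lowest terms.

Lumen; β ≥ 11/19

Caledon's threshold: (34−23)/(34−8) = 11/26.
Lumen's threshold: (27−16)/(27−8) = 11/19.
11/26 < 11/19, so Lumen binds and β* = 11/19.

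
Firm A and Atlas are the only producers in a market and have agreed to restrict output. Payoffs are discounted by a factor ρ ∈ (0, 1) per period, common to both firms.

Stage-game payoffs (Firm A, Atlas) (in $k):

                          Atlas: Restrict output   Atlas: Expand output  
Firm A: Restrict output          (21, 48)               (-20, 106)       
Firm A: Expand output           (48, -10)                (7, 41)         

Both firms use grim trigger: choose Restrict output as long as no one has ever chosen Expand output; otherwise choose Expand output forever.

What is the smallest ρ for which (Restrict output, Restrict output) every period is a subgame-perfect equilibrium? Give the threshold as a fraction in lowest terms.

58/65

Firm A's threshold: (48−21)/(48−7) = 27/41.
Atlas's threshold: (106−48)/(106−41) = 58/65.
27/41 < 58/65, so Atlas binds and ρ* = 58/65.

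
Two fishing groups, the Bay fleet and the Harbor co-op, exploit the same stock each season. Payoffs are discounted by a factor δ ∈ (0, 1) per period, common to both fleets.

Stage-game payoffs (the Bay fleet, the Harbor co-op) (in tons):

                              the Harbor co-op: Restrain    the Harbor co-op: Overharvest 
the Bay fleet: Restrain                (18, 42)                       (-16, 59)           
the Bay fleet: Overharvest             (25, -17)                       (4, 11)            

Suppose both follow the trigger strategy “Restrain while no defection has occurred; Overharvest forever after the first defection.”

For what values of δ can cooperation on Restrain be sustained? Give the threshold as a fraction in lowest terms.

For the Bay fleet: deviation gain 25−18 = 7, per-period punishment loss 18−4 = 14. IC gives δ ≥ 7/21 = 1/3.
For the Harbor co-op: gain 17, loss 31 per period, so δ ≥ 17/48.
The tighter constraint is the Harbor co-op's, so cooperation needs δ ≥ 17/48.

17/48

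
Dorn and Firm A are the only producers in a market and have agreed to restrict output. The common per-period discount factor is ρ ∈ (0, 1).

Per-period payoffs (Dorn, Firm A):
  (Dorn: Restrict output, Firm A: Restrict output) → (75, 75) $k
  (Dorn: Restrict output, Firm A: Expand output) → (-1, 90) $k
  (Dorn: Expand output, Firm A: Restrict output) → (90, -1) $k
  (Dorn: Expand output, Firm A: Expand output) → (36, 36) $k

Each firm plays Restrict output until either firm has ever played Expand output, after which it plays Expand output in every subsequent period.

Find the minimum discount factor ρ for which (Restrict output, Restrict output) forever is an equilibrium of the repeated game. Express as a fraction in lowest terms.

5/18

One-period gain from deviating is 90 − 75 = 15. The loss is 75 − 36 = 39 in every subsequent period, with present value 39·ρ/(1−ρ).
Deviation is unprofitable when 39·ρ/(1−ρ) ≥ 15, i.e. ρ/(1−ρ) ≥ 5/13.
Equivalently ρ ≥ 15/(15+39) = 5/18.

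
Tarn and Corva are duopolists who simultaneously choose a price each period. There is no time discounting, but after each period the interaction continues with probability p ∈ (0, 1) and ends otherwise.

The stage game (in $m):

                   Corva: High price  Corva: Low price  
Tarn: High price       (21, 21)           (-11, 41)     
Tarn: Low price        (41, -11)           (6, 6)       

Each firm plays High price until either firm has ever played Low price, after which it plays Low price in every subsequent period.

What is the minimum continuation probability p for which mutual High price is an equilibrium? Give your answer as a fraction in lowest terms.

With no time discounting, the continuation probability p plays the role of the discount factor.
Grim-trigger IC: 21/(1−p) ≥ 41 + 6p/(1−p) ⇒ p ≥ (41−21)/(41−6) = 4/7.

4/7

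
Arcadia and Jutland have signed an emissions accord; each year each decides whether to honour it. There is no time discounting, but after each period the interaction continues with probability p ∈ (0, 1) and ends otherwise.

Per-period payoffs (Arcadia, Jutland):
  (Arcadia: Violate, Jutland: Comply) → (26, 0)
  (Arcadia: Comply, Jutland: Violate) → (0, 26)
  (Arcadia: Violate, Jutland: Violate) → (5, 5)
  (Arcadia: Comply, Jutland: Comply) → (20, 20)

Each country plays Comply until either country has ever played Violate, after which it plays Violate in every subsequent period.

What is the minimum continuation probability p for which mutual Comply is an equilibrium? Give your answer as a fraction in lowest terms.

With no time discounting, the continuation probability p plays the role of the discount factor.
Grim-trigger IC: 20/(1−p) ≥ 26 + 5p/(1−p) ⇒ p ≥ (26−20)/(26−5) = 2/7.

2/7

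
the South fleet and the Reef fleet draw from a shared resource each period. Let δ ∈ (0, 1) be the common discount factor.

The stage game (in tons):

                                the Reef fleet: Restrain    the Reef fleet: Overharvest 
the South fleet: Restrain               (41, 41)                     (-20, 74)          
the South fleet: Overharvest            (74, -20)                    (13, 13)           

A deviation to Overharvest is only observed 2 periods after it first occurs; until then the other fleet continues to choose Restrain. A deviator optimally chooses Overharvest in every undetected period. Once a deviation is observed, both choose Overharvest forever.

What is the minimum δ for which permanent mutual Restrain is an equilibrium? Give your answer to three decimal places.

0.736

Deviating for the 2 undetected periods gains 74−41 = 33 per period over cooperation, then loses 41−13 = 28 per period forever once punishment starts.
Gain: 33(1 + δ + … + δ^1); loss: 28·δ^2/(1−δ).
No profitable deviation ⇔ 33(1−δ^2) ≤ 28·δ^2, i.e. δ^2 ≥ 33/(33+28) = 33/61.
Hence δ ≥ (33/61)^(1/2) ≈ 0.736.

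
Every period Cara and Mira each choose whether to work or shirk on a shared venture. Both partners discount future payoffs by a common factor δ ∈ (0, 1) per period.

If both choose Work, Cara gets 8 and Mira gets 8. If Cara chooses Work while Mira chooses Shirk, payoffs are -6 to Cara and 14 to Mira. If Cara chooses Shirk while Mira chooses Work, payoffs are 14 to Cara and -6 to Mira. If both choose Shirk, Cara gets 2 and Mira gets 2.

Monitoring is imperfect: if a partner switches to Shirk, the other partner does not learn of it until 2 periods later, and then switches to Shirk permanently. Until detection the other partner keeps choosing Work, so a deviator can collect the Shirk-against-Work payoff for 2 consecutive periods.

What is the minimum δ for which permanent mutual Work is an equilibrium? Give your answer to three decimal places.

0.707

A deviator earns 14 for 2 periods, then 2 forever; cooperating earns 8 forever. Multiplying the IC by (1−δ):
8 ≥ 14(1−δ^2) + 2δ^2, so 12·δ^2 ≥ 6 and δ^2 ≥ 1/2.
δ ≥ (1/2)^(1/2) ≈ 0.707.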